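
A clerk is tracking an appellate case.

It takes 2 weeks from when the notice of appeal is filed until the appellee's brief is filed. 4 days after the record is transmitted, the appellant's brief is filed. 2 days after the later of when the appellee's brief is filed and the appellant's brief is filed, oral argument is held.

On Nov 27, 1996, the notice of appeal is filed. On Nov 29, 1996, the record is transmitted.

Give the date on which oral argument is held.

The notice of appeal is filed: Nov 27, 1996.
The appellee's brief is filed: Nov 27, 1996 + 2 weeks = Dec 11, 1996.
The record is transmitted: Nov 29, 1996.
The appellant's brief is filed: Nov 29, 1996 + 4 days = Dec 3, 1996.
Both prerequisites met — the appellee's brief is filed (Dec 11, 1996), the appellant's brief is filed (Dec 3, 1996); the later is Dec 11, 1996.
Oral argument is held: Dec 11, 1996 + 2 days = Dec 13, 1996.

Dec 13, 1996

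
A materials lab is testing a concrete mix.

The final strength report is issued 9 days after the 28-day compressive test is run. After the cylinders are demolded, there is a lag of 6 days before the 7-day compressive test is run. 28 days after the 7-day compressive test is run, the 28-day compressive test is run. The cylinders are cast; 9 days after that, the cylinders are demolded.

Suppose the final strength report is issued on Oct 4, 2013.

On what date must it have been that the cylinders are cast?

The final strength report is issued: Oct 4, 2013.
The 28-day compressive test is run: Oct 4, 2013 − 9 days = Sep 25, 2013.
The 7-day compressive test is run: Sep 25, 2013 − 28 days = Aug 28, 2013.
The cylinders are demolded: Aug 28, 2013 − 6 days = Aug 22, 2013.
The cylinders are cast: Aug 22, 2013 − 9 days = Aug 13, 2013.

Aug 13, 2013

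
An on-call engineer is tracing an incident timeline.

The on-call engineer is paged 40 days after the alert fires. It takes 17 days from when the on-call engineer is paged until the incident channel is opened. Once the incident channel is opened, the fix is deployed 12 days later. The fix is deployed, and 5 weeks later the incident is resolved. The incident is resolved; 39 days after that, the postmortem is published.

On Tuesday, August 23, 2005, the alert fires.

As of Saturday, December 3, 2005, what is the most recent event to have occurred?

The alert fires: Aug 23, 2005.
The on-call engineer is paged: Aug 23, 2005 + 40 days = Oct 2, 2005.
The incident channel is opened: Oct 2, 2005 + 17 days = Oct 19, 2005.
The fix is deployed: Oct 19, 2005 + 12 days = Oct 31, 2005.
The incident is resolved: Oct 31, 2005 + 5 weeks = Dec 5, 2005.
The postmortem is published: Dec 5, 2005 + 39 days = Jan 13, 2006.
Dec 3, 2005 falls between when the fix is deployed (Oct 31, 2005) and when the incident is resolved (Dec 5, 2005).

The fix is deployed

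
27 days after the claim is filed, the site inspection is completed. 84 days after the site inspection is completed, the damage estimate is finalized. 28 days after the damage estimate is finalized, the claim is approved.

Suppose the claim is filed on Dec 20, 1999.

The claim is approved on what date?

The claim is filed: Dec 20, 1999.
The site inspection is completed: Dec 20, 1999 + 27 days = Jan 16, 2000.
The damage estimate is finalized: Jan 16, 2000 + 84 days = Apr 9, 2000.
The claim is approved: Apr 9, 2000 + 28 days = May 7, 2000.

May 7, 2000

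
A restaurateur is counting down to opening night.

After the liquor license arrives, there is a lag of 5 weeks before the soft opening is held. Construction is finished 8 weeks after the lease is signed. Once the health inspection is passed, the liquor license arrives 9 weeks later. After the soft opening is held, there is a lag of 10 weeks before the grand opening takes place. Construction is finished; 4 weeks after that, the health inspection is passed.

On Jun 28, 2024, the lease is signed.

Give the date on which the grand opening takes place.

The lease is signed: Jun 28, 2024.
Construction is finished: Jun 28, 2024 + 8 weeks = Aug 23, 2024.
The health inspection is passed: Aug 23, 2024 + 4 weeks = Sep 20, 2024.
The liquor license arrives: Sep 20, 2024 + 9 weeks = Nov 22, 2024.
The soft opening is held: Nov 22, 2024 + 5 weeks = Dec 27, 2024.
The grand opening takes place: Dec 27, 2024 + 10 weeks = Mar 7, 2025.

Mar 7, 2025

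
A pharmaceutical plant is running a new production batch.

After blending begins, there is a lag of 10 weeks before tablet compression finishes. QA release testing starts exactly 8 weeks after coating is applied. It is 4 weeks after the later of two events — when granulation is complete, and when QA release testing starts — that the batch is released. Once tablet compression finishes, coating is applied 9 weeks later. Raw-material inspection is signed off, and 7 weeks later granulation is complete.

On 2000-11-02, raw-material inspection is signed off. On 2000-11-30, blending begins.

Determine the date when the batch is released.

Raw-material inspection is signed off: Nov 2, 2000.
Granulation is complete: Nov 2, 2000 + 7 weeks = Dec 21, 2000.
Blending begins: Nov 30, 2000.
Tablet compression finishes: Nov 30, 2000 + 10 weeks = Feb 8, 2001.
Coating is applied: Feb 8, 2001 + 9 weeks = Apr 12, 2001.
QA release testing starts: Apr 12, 2001 + 8 weeks = Jun 7, 2001.
Both prerequisites met — granulation is complete (Dec 21, 2000), QA release testing starts (Jun 7, 2001); the later is Jun 7, 2001.
The batch is released: Jun 7, 2001 + 4 weeks = Jul 5, 2001.

2001-07-05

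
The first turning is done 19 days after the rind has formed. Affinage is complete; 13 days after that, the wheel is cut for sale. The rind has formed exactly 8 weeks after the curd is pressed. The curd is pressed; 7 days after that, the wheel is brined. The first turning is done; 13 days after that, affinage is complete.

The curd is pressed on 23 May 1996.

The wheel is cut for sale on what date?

1 September 1996

The curd is pressed: May 23, 1996.
The rind has formed: May 23, 1996 + 8 weeks = Jul 18, 1996.
The first turning is done: Jul 18, 1996 + 19 days = Aug 6, 1996.
Affinage is complete: Aug 6, 1996 + 13 days = Aug 19, 1996.
The wheel is cut for sale: Aug 19, 1996 + 13 days = Sep 1, 1996.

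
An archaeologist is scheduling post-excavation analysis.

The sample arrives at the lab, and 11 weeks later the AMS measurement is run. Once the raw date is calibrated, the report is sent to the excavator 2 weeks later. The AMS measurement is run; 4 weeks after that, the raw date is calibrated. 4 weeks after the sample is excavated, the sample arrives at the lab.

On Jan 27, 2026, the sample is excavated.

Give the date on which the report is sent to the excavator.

Jun 23, 2026

The sample is excavated: Jan 27, 2026.
The sample arrives at the lab: Jan 27, 2026 + 4 weeks = Feb 24, 2026.
The AMS measurement is run: Feb 24, 2026 + 11 weeks = May 12, 2026.
The raw date is calibrated: May 12, 2026 + 4 weeks = Jun 9, 2026.
The report is sent to the excavator: Jun 9, 2026 + 2 weeks = Jun 23, 2026.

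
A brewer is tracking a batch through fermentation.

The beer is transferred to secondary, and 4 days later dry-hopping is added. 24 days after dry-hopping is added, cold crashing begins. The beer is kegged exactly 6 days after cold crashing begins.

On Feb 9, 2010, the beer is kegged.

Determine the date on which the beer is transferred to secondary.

The beer is kegged: Feb 9, 2010.
Cold crashing begins: Feb 9, 2010 − 6 days = Feb 3, 2010.
Dry-hopping is added: Feb 3, 2010 − 24 days = Jan 10, 2010.
The beer is transferred to secondary: Jan 10, 2010 − 4 days = Jan 6, 2010.

Jan 6, 2010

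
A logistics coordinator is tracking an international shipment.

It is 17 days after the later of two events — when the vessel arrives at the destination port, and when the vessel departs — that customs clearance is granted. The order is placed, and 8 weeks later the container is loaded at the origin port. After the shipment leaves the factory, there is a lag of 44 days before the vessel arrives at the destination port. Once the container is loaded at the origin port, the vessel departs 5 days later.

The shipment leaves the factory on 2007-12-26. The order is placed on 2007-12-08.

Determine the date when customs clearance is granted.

2008-02-25

The shipment leaves the factory: Dec 26, 2007.
The vessel arrives at the destination port: Dec 26, 2007 + 44 days = Feb 8, 2008.
The order is placed: Dec 8, 2007.
The container is loaded at the origin port: Dec 8, 2007 + 8 weeks = Feb 2, 2008.
The vessel departs: Feb 2, 2008 + 5 days = Feb 7, 2008.
Both prerequisites met — the vessel arrives at the destination port (Feb 8, 2008), the vessel departs (Feb 7, 2008); the later is Feb 8, 2008.
Customs clearance is granted: Feb 8, 2008 + 17 days = Feb 25, 2008.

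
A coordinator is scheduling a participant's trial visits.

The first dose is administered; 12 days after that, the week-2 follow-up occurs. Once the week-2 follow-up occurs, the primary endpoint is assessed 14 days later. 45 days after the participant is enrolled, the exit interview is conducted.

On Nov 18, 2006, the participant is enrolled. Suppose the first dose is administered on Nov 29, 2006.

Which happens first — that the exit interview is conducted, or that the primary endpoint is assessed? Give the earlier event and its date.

The participant is enrolled: Nov 18, 2006.
The exit interview is conducted: Nov 18, 2006 + 45 days = Jan 2, 2007.
The first dose is administered: Nov 29, 2006.
The week-2 follow-up occurs: Nov 29, 2006 + 12 days = Dec 11, 2006.
The primary endpoint is assessed: Dec 11, 2006 + 14 days = Dec 25, 2006.
Comparing: the exit interview is conducted on Jan 2, 2007 vs the primary endpoint is assessed on Dec 25, 2006. Earlier: the primary endpoint is assessed.

The primary endpoint is assessed — Dec 25, 2006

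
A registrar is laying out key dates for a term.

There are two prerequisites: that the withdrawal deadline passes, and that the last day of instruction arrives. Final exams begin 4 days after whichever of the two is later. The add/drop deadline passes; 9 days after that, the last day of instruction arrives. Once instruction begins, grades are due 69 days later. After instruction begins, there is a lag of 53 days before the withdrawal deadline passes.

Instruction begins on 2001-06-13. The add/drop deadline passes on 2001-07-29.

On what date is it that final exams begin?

Instruction begins: Jun 13, 2001.
The withdrawal deadline passes: Jun 13, 2001 + 53 days = Aug 5, 2001.
The add/drop deadline passes: Jul 29, 2001.
The last day of instruction arrives: Jul 29, 2001 + 9 days = Aug 7, 2001.
Both prerequisites met — the withdrawal deadline passes (Aug 5, 2001), the last day of instruction arrives (Aug 7, 2001); the later is Aug 7, 2001.
Final exams begin: Aug 7, 2001 + 4 days = Aug 11, 2001.

2001-08-11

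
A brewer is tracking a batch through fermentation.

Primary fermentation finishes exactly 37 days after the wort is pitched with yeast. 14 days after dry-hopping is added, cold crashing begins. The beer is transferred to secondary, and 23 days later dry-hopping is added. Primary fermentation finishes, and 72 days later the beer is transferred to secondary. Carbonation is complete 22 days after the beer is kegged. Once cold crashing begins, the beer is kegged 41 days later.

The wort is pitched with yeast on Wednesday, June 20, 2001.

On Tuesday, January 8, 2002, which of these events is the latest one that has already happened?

The wort is pitched with yeast: Jun 20, 2001.
Primary fermentation finishes: Jun 20, 2001 + 37 days = Jul 27, 2001.
The beer is transferred to secondary: Jul 27, 2001 + 72 days = Oct 7, 2001.
Dry-hopping is added: Oct 7, 2001 + 23 days = Oct 30, 2001.
Cold crashing begins: Oct 30, 2001 + 14 days = Nov 13, 2001.
The beer is kegged: Nov 13, 2001 + 41 days = Dec 24, 2001.
Carbonation is complete: Dec 24, 2001 + 22 days = Jan 15, 2002.
Jan 8, 2002 falls between when the beer is kegged (Dec 24, 2001) and when carbonation is complete (Jan 15, 2002).

The beer is kegged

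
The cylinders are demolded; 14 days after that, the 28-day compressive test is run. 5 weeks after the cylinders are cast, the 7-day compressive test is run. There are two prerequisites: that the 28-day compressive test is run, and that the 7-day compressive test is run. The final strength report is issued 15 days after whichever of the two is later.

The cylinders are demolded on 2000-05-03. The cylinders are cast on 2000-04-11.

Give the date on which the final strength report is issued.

2000-06-01

The cylinders are demolded: May 3, 2000.
The 28-day compressive test is run: May 3, 2000 + 14 days = May 17, 2000.
The cylinders are cast: Apr 11, 2000.
The 7-day compressive test is run: Apr 11, 2000 + 5 weeks = May 16, 2000.
Both prerequisites met — the 28-day compressive test is run (May 17, 2000), the 7-day compressive test is run (May 16, 2000); the later is May 17, 2000.
The final strength report is issued: May 17, 2000 + 15 days = Jun 1, 2000.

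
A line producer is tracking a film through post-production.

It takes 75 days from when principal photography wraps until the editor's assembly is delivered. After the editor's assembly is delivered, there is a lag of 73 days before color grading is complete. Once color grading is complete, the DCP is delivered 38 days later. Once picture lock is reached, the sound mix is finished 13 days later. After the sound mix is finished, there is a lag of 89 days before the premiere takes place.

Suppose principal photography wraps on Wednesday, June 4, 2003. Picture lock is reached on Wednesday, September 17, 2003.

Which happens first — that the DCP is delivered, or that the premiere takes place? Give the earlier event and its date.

Principal photography wraps: Jun 4, 2003.
The editor's assembly is delivered: Jun 4, 2003 + 75 days = Aug 18, 2003.
Color grading is complete: Aug 18, 2003 + 73 days = Oct 30, 2003.
The DCP is delivered: Oct 30, 2003 + 38 days = Dec 7, 2003.
Picture lock is reached: Sep 17, 2003.
The sound mix is finished: Sep 17, 2003 + 13 days = Sep 30, 2003.
The premiere takes place: Sep 30, 2003 + 89 days = Dec 28, 2003.
Comparing: the DCP is delivered on Dec 7, 2003 vs the premiere takes place on Dec 28, 2003. Earlier: the DCP is delivered.

The DCP is delivered — Sunday, December 7, 2003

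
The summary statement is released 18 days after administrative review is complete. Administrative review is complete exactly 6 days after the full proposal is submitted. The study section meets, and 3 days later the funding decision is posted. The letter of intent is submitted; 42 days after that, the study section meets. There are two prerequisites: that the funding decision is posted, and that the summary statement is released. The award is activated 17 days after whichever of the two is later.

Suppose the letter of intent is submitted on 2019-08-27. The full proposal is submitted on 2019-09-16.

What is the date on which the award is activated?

2019-10-28

The letter of intent is submitted: Aug 27, 2019.
The study section meets: Aug 27, 2019 + 42 days = Oct 8, 2019.
The funding decision is posted: Oct 8, 2019 + 3 days = Oct 11, 2019.
The full proposal is submitted: Sep 16, 2019.
Administrative review is complete: Sep 16, 2019 + 6 days = Sep 22, 2019.
The summary statement is released: Sep 22, 2019 + 18 days = Oct 10, 2019.
Both prerequisites met — the funding decision is posted (Oct 11, 2019), the summary statement is released (Oct 10, 2019); the later is Oct 11, 2019.
The award is activated: Oct 11, 2019 + 17 days = Oct 28, 2019.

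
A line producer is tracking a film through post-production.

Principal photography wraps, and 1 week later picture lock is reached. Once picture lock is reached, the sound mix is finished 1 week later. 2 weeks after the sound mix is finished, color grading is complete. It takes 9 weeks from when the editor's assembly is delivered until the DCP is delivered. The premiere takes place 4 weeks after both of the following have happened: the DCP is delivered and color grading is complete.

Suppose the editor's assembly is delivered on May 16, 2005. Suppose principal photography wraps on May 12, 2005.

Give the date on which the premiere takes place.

Aug 15, 2005

The editor's assembly is delivered: May 16, 2005.
The DCP is delivered: May 16, 2005 + 9 weeks = Jul 18, 2005.
Principal photography wraps: May 12, 2005.
Picture lock is reached: May 12, 2005 + 1 week = May 19, 2005.
The sound mix is finished: May 19, 2005 + 1 week = May 26, 2005.
Color grading is complete: May 26, 2005 + 2 weeks = Jun 9, 2005.
Both prerequisites met — the DCP is delivered (Jul 18, 2005), color grading is complete (Jun 9, 2005); the later is Jul 18, 2005.
The premiere takes place: Jul 18, 2005 + 4 weeks = Aug 15, 2005.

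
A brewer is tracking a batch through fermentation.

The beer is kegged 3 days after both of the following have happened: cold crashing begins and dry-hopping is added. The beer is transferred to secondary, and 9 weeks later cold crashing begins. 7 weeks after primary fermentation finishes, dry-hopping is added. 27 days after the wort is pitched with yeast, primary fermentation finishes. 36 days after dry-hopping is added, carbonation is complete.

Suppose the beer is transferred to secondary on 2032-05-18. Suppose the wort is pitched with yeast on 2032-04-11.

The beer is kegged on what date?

2032-07-23

The beer is transferred to secondary: May 18, 2032.
Cold crashing begins: May 18, 2032 + 9 weeks = Jul 20, 2032.
The wort is pitched with yeast: Apr 11, 2032.
Primary fermentation finishes: Apr 11, 2032 + 27 days = May 8, 2032.
Dry-hopping is added: May 8, 2032 + 7 weeks = Jun 26, 2032.
Both prerequisites met — cold crashing begins (Jul 20, 2032), dry-hopping is added (Jun 26, 2032); the later is Jul 20, 2032.
The beer is kegged: Jul 20, 2032 + 3 days = Jul 23, 2032.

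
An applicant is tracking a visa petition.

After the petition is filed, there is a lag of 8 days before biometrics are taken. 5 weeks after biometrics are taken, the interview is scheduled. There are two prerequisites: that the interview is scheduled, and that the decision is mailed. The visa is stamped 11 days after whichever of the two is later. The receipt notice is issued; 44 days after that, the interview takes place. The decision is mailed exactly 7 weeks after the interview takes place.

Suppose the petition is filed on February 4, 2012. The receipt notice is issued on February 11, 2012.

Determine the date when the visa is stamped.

The petition is filed: Feb 4, 2012.
Biometrics are taken: Feb 4, 2012 + 8 days = Feb 12, 2012.
The interview is scheduled: Feb 12, 2012 + 5 weeks = Mar 18, 2012.
The receipt notice is issued: Feb 11, 2012.
The interview takes place: Feb 11, 2012 + 44 days = Mar 26, 2012.
The decision is mailed: Mar 26, 2012 + 7 weeks = May 14, 2012.
Both prerequisites met — the interview is scheduled (Mar 18, 2012), the decision is mailed (May 14, 2012); the later is May 14, 2012.
The visa is stamped: May 14, 2012 + 11 days = May 25, 2012.

May 25, 2012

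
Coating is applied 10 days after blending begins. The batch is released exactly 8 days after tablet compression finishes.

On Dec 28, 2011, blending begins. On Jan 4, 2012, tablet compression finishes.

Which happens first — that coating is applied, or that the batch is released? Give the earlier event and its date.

Coating is applied — Jan 7, 2012

Blending begins: Dec 28, 2011.
Coating is applied: Dec 28, 2011 + 10 days = Jan 7, 2012.
Tablet compression finishes: Jan 4, 2012.
The batch is released: Jan 4, 2012 + 8 days = Jan 12, 2012.
Comparing: coating is applied on Jan 7, 2012 vs the batch is released on Jan 12, 2012. Earlier: coating is applied.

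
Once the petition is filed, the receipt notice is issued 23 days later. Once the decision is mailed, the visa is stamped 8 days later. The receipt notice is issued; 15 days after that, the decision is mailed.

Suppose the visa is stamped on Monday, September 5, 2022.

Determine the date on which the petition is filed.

The visa is stamped: Sep 5, 2022.
The decision is mailed: Sep 5, 2022 − 8 days = Aug 28, 2022.
The receipt notice is issued: Aug 28, 2022 − 15 days = Aug 13, 2022.
The petition is filed: Aug 13, 2022 − 23 days = Jul 21, 2022.

Thursday, July 21, 2022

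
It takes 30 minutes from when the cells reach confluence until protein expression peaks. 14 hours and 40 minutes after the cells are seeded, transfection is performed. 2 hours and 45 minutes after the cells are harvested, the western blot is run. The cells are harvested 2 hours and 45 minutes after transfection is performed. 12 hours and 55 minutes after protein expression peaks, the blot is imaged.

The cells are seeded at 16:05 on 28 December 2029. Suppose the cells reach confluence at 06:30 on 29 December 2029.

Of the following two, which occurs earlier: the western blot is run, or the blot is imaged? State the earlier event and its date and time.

The western blot is run — 12:15 on 29 December 2029

The cells are seeded: 16:05 Dec 28, 2029.
Transfection is performed: 16:05 Dec 28, 2029 + 14h40m = 06:45 Dec 29, 2029.
The cells are harvested: 06:45 Dec 29, 2029 + 2h45m = 09:30 Dec 29, 2029.
The western blot is run: 09:30 Dec 29, 2029 + 2h45m = 12:15 Dec 29, 2029.
The cells reach confluence: 06:30 Dec 29, 2029.
Protein expression peaks: 06:30 Dec 29, 2029 + 30m = 07:00 Dec 29, 2029.
The blot is imaged: 07:00 Dec 29, 2029 + 12h55m = 19:55 Dec 29, 2029.
Comparing: the western blot is run at 12:15 Dec 29, 2029 vs the blot is imaged at 19:55 Dec 29, 2029. Earlier: the western blot is run.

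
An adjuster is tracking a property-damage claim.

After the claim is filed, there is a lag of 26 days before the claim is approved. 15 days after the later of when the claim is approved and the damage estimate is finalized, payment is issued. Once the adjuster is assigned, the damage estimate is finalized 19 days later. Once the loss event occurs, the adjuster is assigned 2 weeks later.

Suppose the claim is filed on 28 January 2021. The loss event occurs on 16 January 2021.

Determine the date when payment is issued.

10 March 2021

The claim is filed: Jan 28, 2021.
The claim is approved: Jan 28, 2021 + 26 days = Feb 23, 2021.
The loss event occurs: Jan 16, 2021.
The adjuster is assigned: Jan 16, 2021 + 2 weeks = Jan 30, 2021.
The damage estimate is finalized: Jan 30, 2021 + 19 days = Feb 18, 2021.
Both prerequisites met — the claim is approved (Feb 23, 2021), the damage estimate is finalized (Feb 18, 2021); the later is Feb 23, 2021.
Payment is issued: Feb 23, 2021 + 15 days = Mar 10, 2021.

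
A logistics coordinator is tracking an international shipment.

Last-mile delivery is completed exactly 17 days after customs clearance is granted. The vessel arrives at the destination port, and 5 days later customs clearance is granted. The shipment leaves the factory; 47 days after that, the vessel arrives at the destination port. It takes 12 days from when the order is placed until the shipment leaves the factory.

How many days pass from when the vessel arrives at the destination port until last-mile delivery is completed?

22 days

Causal path: the vessel arrives at the destination port → customs clearance is granted → last-mile delivery is completed.
Total delay along the path: 5 + 17 = 22 days.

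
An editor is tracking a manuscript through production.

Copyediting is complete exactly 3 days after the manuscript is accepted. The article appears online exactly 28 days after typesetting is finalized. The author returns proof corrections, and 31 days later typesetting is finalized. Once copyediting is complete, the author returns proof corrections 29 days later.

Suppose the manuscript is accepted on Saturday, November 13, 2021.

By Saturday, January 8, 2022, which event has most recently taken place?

The author returns proof corrections

The manuscript is accepted: Nov 13, 2021.
Copyediting is complete: Nov 13, 2021 + 3 days = Nov 16, 2021.
The author returns proof corrections: Nov 16, 2021 + 29 days = Dec 15, 2021.
Typesetting is finalized: Dec 15, 2021 + 31 days = Jan 15, 2022.
The article appears online: Jan 15, 2022 + 28 days = Feb 12, 2022.
Jan 8, 2022 falls between when the author returns proof corrections (Dec 15, 2021) and when typesetting is finalized (Jan 15, 2022).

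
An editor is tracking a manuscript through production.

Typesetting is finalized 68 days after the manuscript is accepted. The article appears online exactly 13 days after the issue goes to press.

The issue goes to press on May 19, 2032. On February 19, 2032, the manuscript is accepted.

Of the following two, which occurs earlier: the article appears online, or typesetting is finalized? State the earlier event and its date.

The issue goes to press: May 19, 2032.
The article appears online: May 19, 2032 + 13 days = Jun 1, 2032.
The manuscript is accepted: Feb 19, 2032.
Typesetting is finalized: Feb 19, 2032 + 68 days = Apr 27, 2032.
Comparing: the article appears online on Jun 1, 2032 vs typesetting is finalized on Apr 27, 2032. Earlier: typesetting is finalized.

Typesetting is finalized — April 27, 2032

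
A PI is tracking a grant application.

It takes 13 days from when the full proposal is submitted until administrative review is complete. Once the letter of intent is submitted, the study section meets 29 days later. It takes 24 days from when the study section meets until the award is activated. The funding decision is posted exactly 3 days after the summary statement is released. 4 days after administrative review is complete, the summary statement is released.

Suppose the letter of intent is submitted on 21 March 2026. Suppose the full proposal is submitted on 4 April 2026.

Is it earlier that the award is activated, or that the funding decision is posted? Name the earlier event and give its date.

The letter of intent is submitted: Mar 21, 2026.
The study section meets: Mar 21, 2026 + 29 days = Apr 19, 2026.
The award is activated: Apr 19, 2026 + 24 days = May 13, 2026.
The full proposal is submitted: Apr 4, 2026.
Administrative review is complete: Apr 4, 2026 + 13 days = Apr 17, 2026.
The summary statement is released: Apr 17, 2026 + 4 days = Apr 21, 2026.
The funding decision is posted: Apr 21, 2026 + 3 days = Apr 24, 2026.
Comparing: the award is activated on May 13, 2026 vs the funding decision is posted on Apr 24, 2026. Earlier: the funding decision is posted.

The funding decision is posted — 24 April 2026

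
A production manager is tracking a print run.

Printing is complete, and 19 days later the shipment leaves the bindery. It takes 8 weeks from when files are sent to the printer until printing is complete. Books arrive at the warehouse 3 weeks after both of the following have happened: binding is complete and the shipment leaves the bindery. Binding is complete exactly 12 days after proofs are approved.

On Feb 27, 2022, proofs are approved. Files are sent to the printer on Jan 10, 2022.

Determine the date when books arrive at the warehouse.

Proofs are approved: Feb 27, 2022.
Binding is complete: Feb 27, 2022 + 12 days = Mar 11, 2022.
Files are sent to the printer: Jan 10, 2022.
Printing is complete: Jan 10, 2022 + 8 weeks = Mar 7, 2022.
The shipment leaves the bindery: Mar 7, 2022 + 19 days = Mar 26, 2022.
Both prerequisites met — binding is complete (Mar 11, 2022), the shipment leaves the bindery (Mar 26, 2022); the later is Mar 26, 2022.
Books arrive at the warehouse: Mar 26, 2022 + 3 weeks = Apr 16, 2022.

Apr 16, 2022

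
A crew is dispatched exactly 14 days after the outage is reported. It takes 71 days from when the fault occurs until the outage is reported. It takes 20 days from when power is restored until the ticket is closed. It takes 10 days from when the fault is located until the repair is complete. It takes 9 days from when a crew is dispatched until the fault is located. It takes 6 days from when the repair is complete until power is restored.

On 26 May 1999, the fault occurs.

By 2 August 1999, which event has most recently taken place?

The fault occurs

The fault occurs: May 26, 1999.
The outage is reported: May 26, 1999 + 71 days = Aug 5, 1999.
A crew is dispatched: Aug 5, 1999 + 14 days = Aug 19, 1999.
The fault is located: Aug 19, 1999 + 9 days = Aug 28, 1999.
The repair is complete: Aug 28, 1999 + 10 days = Sep 7, 1999.
Power is restored: Sep 7, 1999 + 6 days = Sep 13, 1999.
The ticket is closed: Sep 13, 1999 + 20 days = Oct 3, 1999.
Aug 2, 1999 falls between when the fault occurs (May 26, 1999) and when the outage is reported (Aug 5, 1999).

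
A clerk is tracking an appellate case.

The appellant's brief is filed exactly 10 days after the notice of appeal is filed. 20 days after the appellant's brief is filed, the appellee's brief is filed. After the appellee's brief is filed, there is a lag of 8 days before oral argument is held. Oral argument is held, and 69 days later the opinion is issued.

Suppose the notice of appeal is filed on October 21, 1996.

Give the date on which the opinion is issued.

February 5, 1997

The notice of appeal is filed: Oct 21, 1996.
The appellant's brief is filed: Oct 21, 1996 + 10 days = Oct 31, 1996.
The appellee's brief is filed: Oct 31, 1996 + 20 days = Nov 20, 1996.
Oral argument is held: Nov 20, 1996 + 8 days = Nov 28, 1996.
The opinion is issued: Nov 28, 1996 + 69 days = Feb 5, 1997.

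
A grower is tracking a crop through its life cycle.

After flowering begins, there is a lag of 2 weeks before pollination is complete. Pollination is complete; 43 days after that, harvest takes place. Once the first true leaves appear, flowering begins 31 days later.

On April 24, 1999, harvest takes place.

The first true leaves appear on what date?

January 26, 1999

Harvest takes place: Apr 24, 1999.
Pollination is complete: Apr 24, 1999 − 43 days = Mar 12, 1999.
Flowering begins: Mar 12, 1999 − 2 weeks = Feb 26, 1999.
The first true leaves appear: Feb 26, 1999 − 31 days = Jan 26, 1999.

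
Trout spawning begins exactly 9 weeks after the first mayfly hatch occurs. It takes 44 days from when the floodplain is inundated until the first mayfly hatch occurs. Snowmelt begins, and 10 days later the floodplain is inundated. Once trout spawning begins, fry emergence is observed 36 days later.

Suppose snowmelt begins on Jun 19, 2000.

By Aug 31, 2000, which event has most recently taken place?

The first mayfly hatch occurs

Snowmelt begins: Jun 19, 2000.
The floodplain is inundated: Jun 19, 2000 + 10 days = Jun 29, 2000.
The first mayfly hatch occurs: Jun 29, 2000 + 44 days = Aug 12, 2000.
Trout spawning begins: Aug 12, 2000 + 9 weeks = Oct 14, 2000.
Fry emergence is observed: Oct 14, 2000 + 36 days = Nov 19, 2000.
Aug 31, 2000 falls between when the first mayfly hatch occurs (Aug 12, 2000) and when trout spawning begins (Oct 14, 2000).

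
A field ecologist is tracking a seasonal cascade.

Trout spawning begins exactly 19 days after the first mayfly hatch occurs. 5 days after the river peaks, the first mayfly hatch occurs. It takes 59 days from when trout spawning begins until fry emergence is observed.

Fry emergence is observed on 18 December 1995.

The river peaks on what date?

26 September 1995

Fry emergence is observed: Dec 18, 1995.
Trout spawning begins: Dec 18, 1995 − 59 days = Oct 20, 1995.
The first mayfly hatch occurs: Oct 20, 1995 − 19 days = Oct 1, 1995.
The river peaks: Oct 1, 1995 − 5 days = Sep 26, 1995.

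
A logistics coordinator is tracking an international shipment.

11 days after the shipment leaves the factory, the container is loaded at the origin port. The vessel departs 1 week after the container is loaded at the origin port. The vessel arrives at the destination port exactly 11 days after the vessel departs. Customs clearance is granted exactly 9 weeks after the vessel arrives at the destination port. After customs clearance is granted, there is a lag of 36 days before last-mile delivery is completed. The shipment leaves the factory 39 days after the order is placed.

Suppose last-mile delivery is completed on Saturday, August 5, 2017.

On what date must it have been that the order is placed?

Last-mile delivery is completed: Aug 5, 2017.
Customs clearance is granted: Aug 5, 2017 − 36 days = Jun 30, 2017.
The vessel arrives at the destination port: Jun 30, 2017 − 9 weeks = Apr 28, 2017.
The vessel departs: Apr 28, 2017 − 11 days = Apr 17, 2017.
The container is loaded at the origin port: Apr 17, 2017 − 1 week = Apr 10, 2017.
The shipment leaves the factory: Apr 10, 2017 − 11 days = Mar 30, 2017.
The order is placed: Mar 30, 2017 − 39 days = Feb 19, 2017.

Sunday, February 19, 2017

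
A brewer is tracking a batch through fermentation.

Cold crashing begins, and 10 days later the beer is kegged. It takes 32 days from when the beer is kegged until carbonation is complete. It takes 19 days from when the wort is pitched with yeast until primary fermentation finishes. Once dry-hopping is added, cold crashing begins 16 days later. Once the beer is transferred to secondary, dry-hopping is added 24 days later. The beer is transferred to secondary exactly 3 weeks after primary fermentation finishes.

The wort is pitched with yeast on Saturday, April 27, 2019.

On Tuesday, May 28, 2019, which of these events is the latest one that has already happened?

Primary fermentation finishes

The wort is pitched with yeast: Apr 27, 2019.
Primary fermentation finishes: Apr 27, 2019 + 19 days = May 16, 2019.
The beer is transferred to secondary: May 16, 2019 + 3 weeks = Jun 6, 2019.
Dry-hopping is added: Jun 6, 2019 + 24 days = Jun 30, 2019.
Cold crashing begins: Jun 30, 2019 + 16 days = Jul 16, 2019.
The beer is kegged: Jul 16, 2019 + 10 days = Jul 26, 2019.
Carbonation is complete: Jul 26, 2019 + 32 days = Aug 27, 2019.
May 28, 2019 falls between when primary fermentation finishes (May 16, 2019) and when the beer is transferred to secondary (Jun 6, 2019).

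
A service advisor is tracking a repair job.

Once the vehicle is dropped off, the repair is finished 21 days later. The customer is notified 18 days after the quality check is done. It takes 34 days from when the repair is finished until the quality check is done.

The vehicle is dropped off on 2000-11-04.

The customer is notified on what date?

2001-01-16

The vehicle is dropped off: Nov 4, 2000.
The repair is finished: Nov 4, 2000 + 21 days = Nov 25, 2000.
The quality check is done: Nov 25, 2000 + 34 days = Dec 29, 2000.
The customer is notified: Dec 29, 2000 + 18 days = Jan 16, 2001.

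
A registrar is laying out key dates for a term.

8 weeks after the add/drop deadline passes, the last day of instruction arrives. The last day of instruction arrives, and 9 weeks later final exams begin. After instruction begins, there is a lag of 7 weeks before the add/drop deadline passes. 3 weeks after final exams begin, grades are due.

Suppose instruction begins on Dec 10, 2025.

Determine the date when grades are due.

Jun 17, 2026

Instruction begins: Dec 10, 2025.
The add/drop deadline passes: Dec 10, 2025 + 7 weeks = Jan 28, 2026.
The last day of instruction arrives: Jan 28, 2026 + 8 weeks = Mar 25, 2026.
Final exams begin: Mar 25, 2026 + 9 weeks = May 27, 2026.
Grades are due: May 27, 2026 + 3 weeks = Jun 17, 2026.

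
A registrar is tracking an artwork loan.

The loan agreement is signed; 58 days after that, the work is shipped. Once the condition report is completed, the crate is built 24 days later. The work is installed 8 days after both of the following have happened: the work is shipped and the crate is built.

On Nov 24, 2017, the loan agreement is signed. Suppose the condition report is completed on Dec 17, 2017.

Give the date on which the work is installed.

The loan agreement is signed: Nov 24, 2017.
The work is shipped: Nov 24, 2017 + 58 days = Jan 21, 2018.
The condition report is completed: Dec 17, 2017.
The crate is built: Dec 17, 2017 + 24 days = Jan 10, 2018.
Both prerequisites met — the work is shipped (Jan 21, 2018), the crate is built (Jan 10, 2018); the later is Jan 21, 2018.
The work is installed: Jan 21, 2018 + 8 days = Jan 29, 2018.

Jan 29, 2018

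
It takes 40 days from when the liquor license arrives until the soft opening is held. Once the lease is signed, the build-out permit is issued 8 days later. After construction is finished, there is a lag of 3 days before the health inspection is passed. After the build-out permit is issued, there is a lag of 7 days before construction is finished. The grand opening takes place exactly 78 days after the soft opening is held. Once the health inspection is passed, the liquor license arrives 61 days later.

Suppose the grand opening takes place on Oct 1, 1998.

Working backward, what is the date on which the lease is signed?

Mar 18, 1998

The grand opening takes place: Oct 1, 1998.
The soft opening is held: Oct 1, 1998 − 78 days = Jul 15, 1998.
The liquor license arrives: Jul 15, 1998 − 40 days = Jun 5, 1998.
The health inspection is passed: Jun 5, 1998 − 61 days = Apr 5, 1998.
Construction is finished: Apr 5, 1998 − 3 days = Apr 2, 1998.
The build-out permit is issued: Apr 2, 1998 − 7 days = Mar 26, 1998.
The lease is signed: Mar 26, 1998 − 8 days = Mar 18, 1998.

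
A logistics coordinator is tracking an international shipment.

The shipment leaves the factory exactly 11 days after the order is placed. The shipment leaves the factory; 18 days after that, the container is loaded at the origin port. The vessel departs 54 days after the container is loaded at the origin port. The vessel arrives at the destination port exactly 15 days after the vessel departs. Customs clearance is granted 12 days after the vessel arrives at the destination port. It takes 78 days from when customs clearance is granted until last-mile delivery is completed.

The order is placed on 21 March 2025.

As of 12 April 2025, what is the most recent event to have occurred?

The shipment leaves the factory

The order is placed: Mar 21, 2025.
The shipment leaves the factory: Mar 21, 2025 + 11 days = Apr 1, 2025.
The container is loaded at the origin port: Apr 1, 2025 + 18 days = Apr 19, 2025.
The vessel departs: Apr 19, 2025 + 54 days = Jun 12, 2025.
The vessel arrives at the destination port: Jun 12, 2025 + 15 days = Jun 27, 2025.
Customs clearance is granted: Jun 27, 2025 + 12 days = Jul 9, 2025.
Last-mile delivery is completed: Jul 9, 2025 + 78 days = Sep 25, 2025.
Apr 12, 2025 falls between when the shipment leaves the factory (Apr 1, 2025) and when the container is loaded at the origin port (Apr 19, 2025).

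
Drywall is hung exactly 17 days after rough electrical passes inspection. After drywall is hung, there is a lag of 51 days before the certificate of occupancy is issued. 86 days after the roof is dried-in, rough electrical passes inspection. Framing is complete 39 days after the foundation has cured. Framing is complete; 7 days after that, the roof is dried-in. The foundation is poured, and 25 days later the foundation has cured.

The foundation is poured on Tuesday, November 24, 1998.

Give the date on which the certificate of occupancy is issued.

Wednesday, July 7, 1999

The foundation is poured: Nov 24, 1998.
The foundation has cured: Nov 24, 1998 + 25 days = Dec 19, 1998.
Framing is complete: Dec 19, 1998 + 39 days = Jan 27, 1999.
The roof is dried-in: Jan 27, 1999 + 7 days = Feb 3, 1999.
Rough electrical passes inspection: Feb 3, 1999 + 86 days = Apr 30, 1999.
Drywall is hung: Apr 30, 1999 + 17 days = May 17, 1999.
The certificate of occupancy is issued: May 17, 1999 + 51 days = Jul 7, 1999.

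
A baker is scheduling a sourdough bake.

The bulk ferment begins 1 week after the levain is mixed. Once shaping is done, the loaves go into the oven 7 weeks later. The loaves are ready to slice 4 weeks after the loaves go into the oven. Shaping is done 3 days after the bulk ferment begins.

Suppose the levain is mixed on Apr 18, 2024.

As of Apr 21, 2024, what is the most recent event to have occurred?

The levain is mixed

The levain is mixed: Apr 18, 2024.
The bulk ferment begins: Apr 18, 2024 + 1 week = Apr 25, 2024.
Shaping is done: Apr 25, 2024 + 3 days = Apr 28, 2024.
The loaves go into the oven: Apr 28, 2024 + 7 weeks = Jun 16, 2024.
The loaves are ready to slice: Jun 16, 2024 + 4 weeks = Jul 14, 2024.
Apr 21, 2024 falls between when the levain is mixed (Apr 18, 2024) and when the bulk ferment begins (Apr 25, 2024).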